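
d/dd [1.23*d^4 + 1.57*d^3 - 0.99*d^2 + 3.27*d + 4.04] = 4.92*d^3 + 4.71*d^2 - 1.98*d + 3.27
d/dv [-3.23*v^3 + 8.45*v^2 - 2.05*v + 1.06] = -9.69*v^2 + 16.9*v - 2.05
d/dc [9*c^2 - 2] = 18*c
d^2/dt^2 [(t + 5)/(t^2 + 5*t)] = 2/t^3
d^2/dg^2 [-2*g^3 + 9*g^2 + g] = 18 - 12*g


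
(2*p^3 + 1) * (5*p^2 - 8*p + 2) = 10*p^5 - 16*p^4 + 4*p^3 + 5*p^2 - 8*p + 2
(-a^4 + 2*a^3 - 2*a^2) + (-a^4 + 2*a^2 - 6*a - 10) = -2*a^4 + 2*a^3 - 6*a - 10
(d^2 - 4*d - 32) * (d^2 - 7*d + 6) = d^4 - 11*d^3 + 2*d^2 + 200*d - 192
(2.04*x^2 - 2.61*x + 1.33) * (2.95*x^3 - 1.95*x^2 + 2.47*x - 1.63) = 6.018*x^5 - 11.6775*x^4 + 14.0518*x^3 - 12.3654*x^2 + 7.5394*x - 2.1679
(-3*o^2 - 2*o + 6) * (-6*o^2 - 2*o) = 18*o^4 + 18*o^3 - 32*o^2 - 12*o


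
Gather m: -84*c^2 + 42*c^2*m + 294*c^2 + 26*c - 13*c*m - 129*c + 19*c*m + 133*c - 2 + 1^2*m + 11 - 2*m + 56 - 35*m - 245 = 210*c^2 + 30*c + m*(42*c^2 + 6*c - 36) - 180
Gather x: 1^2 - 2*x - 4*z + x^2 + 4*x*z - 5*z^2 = x^2 + x*(4*z - 2) - 5*z^2 - 4*z + 1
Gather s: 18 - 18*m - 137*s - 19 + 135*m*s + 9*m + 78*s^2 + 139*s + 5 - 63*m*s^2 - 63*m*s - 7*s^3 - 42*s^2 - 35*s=-9*m - 7*s^3 + s^2*(36 - 63*m) + s*(72*m - 33) + 4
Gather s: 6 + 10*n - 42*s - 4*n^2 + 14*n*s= -4*n^2 + 10*n + s*(14*n - 42) + 6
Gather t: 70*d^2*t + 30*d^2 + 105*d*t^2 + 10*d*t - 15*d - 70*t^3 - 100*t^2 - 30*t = 30*d^2 - 15*d - 70*t^3 + t^2*(105*d - 100) + t*(70*d^2 + 10*d - 30)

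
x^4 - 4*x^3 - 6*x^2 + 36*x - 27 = (x - 3)^2*(x - 1)*(x + 3)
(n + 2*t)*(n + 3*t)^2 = n^3 + 8*n^2*t + 21*n*t^2 + 18*t^3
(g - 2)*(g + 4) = g^2 + 2*g - 8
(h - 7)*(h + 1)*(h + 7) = h^3 + h^2 - 49*h - 49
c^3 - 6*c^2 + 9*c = c*(c - 3)^2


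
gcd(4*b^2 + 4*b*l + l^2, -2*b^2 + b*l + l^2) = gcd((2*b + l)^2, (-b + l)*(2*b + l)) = 2*b + l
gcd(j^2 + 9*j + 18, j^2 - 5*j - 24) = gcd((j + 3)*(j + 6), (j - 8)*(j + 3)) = j + 3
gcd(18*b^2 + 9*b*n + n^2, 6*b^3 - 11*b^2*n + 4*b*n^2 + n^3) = 6*b + n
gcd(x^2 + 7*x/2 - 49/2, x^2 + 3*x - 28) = x + 7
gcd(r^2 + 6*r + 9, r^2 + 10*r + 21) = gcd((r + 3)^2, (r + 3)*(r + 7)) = r + 3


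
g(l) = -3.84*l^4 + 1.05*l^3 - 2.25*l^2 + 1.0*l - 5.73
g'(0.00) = 1.00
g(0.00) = -5.73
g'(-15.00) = 52617.25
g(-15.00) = -198470.73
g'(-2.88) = 407.01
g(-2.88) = -316.54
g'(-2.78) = 367.86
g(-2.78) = -277.81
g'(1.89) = -99.95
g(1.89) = -53.79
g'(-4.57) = 1553.37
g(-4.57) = -1832.43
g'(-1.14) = 32.98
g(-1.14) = -17.84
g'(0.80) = -8.45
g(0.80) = -7.41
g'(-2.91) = 419.27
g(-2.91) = -328.93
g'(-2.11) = 168.81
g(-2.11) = -103.83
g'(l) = -15.36*l^3 + 3.15*l^2 - 4.5*l + 1.0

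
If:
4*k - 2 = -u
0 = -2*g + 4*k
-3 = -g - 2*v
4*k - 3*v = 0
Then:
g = 9/7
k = 9/14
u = -4/7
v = 6/7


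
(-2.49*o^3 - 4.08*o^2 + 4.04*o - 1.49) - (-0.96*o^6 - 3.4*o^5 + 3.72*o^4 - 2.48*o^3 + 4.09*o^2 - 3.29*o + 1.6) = 0.96*o^6 + 3.4*o^5 - 3.72*o^4 - 0.0100000000000002*o^3 - 8.17*o^2 + 7.33*o - 3.09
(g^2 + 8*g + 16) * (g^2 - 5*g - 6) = g^4 + 3*g^3 - 30*g^2 - 128*g - 96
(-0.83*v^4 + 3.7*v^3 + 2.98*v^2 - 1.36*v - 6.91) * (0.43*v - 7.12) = -0.3569*v^5 + 7.5006*v^4 - 25.0626*v^3 - 21.8024*v^2 + 6.7119*v + 49.1992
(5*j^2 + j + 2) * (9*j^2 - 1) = 45*j^4 + 9*j^3 + 13*j^2 - j - 2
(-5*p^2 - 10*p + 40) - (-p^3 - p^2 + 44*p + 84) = p^3 - 4*p^2 - 54*p - 44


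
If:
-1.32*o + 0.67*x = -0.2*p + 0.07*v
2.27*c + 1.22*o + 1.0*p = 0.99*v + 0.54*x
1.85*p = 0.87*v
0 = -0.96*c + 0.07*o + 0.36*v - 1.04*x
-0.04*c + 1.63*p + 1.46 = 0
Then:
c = -0.41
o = -0.19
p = -0.91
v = -1.93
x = -0.30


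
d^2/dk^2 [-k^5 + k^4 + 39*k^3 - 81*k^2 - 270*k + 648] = -20*k^3 + 12*k^2 + 234*k - 162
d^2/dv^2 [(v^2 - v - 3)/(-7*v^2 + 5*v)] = 2*(14*v^3 + 441*v^2 - 315*v + 75)/(v^3*(343*v^3 - 735*v^2 + 525*v - 125))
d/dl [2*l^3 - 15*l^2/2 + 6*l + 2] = 6*l^2 - 15*l + 6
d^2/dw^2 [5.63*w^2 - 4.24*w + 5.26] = 11.2600000000000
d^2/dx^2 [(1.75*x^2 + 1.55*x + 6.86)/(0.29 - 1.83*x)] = -47.886428/(6.128487*x^3 - 2.913543*x^2 + 0.461709*x - 0.024389)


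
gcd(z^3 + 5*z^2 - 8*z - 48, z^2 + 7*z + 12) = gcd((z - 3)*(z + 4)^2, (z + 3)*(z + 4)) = z + 4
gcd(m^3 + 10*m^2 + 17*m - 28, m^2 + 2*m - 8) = m + 4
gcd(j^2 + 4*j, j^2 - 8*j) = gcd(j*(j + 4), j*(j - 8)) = j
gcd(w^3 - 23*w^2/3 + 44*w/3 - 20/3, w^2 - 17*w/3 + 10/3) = w^2 - 17*w/3 + 10/3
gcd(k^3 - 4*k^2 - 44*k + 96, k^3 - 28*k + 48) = k^2 + 4*k - 12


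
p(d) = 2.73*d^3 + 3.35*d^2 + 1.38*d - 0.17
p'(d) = 8.19*d^2 + 6.7*d + 1.38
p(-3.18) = -58.47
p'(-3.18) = 62.89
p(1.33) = 14.01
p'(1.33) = 24.78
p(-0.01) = -0.18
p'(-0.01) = 1.31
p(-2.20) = -16.06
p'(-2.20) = 26.28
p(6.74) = 997.19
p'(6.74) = 418.59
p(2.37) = 58.26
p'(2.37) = 63.26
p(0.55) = 2.06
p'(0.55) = 7.54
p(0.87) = 5.36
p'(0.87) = 13.41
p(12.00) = 5216.23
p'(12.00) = 1261.14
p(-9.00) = -1731.41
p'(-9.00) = 604.47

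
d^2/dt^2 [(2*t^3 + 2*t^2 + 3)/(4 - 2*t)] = (-2*t^3 + 12*t^2 - 24*t - 11)/(t^3 - 6*t^2 + 12*t - 8)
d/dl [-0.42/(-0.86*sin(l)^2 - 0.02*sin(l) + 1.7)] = -(0.7224*sin(l) + 0.0084)*cos(l)/(0.86*sin(l)^2 + 0.02*sin(l) - 1.7)^2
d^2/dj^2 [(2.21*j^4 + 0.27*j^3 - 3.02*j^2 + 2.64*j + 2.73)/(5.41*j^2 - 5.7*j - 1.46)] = (129.365002*j^6 - 408.89862*j^5 + 326.081964*j^4 + 284.355852*j^3 + 406.300518*j^2 - 376.543044*j + 163.706732)/(158.340421*j^6 - 500.48451*j^5 + 399.118422*j^4 + 84.93912*j^3 - 107.710332*j^2 - 36.45036*j - 3.112136)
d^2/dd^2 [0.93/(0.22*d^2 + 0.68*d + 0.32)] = (-0.090024*d^2 - 0.278256*d + 0.93*(0.44*d + 0.68)*(0.88*d + 1.36) - 0.130944)/(0.22*d^2 + 0.68*d + 0.32)^3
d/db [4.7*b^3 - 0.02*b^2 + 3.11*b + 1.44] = 14.1*b^2 - 0.04*b + 3.11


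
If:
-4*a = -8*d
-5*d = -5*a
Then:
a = 0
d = 0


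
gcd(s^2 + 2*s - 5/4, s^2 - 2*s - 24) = 1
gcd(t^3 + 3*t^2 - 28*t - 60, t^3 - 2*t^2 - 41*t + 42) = t + 6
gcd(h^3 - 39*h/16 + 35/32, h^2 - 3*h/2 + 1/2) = h - 1/2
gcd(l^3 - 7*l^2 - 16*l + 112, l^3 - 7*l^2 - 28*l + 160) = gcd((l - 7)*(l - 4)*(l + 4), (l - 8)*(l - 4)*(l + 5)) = l - 4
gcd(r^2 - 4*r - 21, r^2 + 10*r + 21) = r + 3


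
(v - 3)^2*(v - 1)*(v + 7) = v^4 - 34*v^2 + 96*v - 63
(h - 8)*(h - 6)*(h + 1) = h^3 - 13*h^2 + 34*h + 48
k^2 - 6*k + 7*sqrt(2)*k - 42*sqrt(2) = (k - 6)*(k + 7*sqrt(2))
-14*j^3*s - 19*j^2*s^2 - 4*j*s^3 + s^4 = s*(-7*j + s)*(j + s)*(2*j + s)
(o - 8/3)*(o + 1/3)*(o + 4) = o^3 + 5*o^2/3 - 92*o/9 - 32/9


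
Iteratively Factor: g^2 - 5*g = (g - 5)*(g)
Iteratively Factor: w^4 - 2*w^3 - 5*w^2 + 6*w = (w)*(w^3 - 2*w^2 - 5*w + 6) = w*(w - 3)*(w^2 + w - 2) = w*(w - 3)*(w + 2)*(w - 1)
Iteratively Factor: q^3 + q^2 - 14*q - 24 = (q + 3)*(q^2 - 2*q - 8) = (q + 2)*(q + 3)*(q - 4)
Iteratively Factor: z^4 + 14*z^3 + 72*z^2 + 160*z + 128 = (z + 2)*(z^3 + 12*z^2 + 48*z + 64) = (z + 2)*(z + 4)*(z^2 + 8*z + 16) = (z + 2)*(z + 4)^2*(z + 4)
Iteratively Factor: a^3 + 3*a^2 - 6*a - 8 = (a - 2)*(a^2 + 5*a + 4) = (a - 2)*(a + 1)*(a + 4)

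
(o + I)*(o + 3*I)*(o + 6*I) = o^3 + 10*I*o^2 - 27*o - 18*I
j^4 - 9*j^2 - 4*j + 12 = (j - 3)*(j - 1)*(j + 2)^2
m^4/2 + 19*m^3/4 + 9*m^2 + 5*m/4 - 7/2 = (m/2 + 1)*(m - 1/2)*(m + 1)*(m + 7)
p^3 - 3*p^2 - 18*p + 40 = (p - 5)*(p - 2)*(p + 4)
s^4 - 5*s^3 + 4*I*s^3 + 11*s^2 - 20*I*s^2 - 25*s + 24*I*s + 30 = (s - 3)*(s - 2)*(s - I)*(s + 5*I)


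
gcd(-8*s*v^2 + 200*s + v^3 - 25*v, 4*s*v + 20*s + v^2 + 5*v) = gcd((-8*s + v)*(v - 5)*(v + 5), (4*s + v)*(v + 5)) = v + 5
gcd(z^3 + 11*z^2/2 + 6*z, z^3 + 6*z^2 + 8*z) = z^2 + 4*z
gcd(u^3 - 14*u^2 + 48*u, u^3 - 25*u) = u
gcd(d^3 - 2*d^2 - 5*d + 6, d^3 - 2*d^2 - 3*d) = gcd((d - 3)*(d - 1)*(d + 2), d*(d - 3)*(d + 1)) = d - 3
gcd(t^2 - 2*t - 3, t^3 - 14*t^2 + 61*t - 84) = t - 3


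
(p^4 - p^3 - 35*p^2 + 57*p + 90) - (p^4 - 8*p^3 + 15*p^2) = 7*p^3 - 50*p^2 + 57*p + 90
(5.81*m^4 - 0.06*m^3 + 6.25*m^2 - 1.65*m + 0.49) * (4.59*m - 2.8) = 26.6679*m^5 - 16.5434*m^4 + 28.8555*m^3 - 25.0735*m^2 + 6.8691*m - 1.372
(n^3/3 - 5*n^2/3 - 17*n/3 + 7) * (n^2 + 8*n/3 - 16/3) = n^5/3 - 7*n^4/9 - 107*n^3/9 + 7*n^2/9 + 440*n/9 - 112/3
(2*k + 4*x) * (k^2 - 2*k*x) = 2*k^3 - 8*k*x^2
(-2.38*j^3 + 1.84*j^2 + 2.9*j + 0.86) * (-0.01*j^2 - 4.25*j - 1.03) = 0.0238*j^5 + 10.0966*j^4 - 5.3976*j^3 - 14.2288*j^2 - 6.642*j - 0.8858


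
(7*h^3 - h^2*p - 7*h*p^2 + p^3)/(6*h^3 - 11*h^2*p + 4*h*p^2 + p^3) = (-7*h^2 - 6*h*p + p^2)/(-6*h^2 + 5*h*p + p^2)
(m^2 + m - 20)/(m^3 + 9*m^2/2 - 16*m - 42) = 2*(m^2 + m - 20)/(2*m^3 + 9*m^2 - 32*m - 84)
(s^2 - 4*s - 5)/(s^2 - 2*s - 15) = (s + 1)/(s + 3)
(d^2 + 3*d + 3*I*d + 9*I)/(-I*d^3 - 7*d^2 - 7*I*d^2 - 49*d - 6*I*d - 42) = (I*d^2 + 3*d*(-1 + I) - 9)/(d^3 + 7*d^2*(1 - I) + d*(6 - 49*I) - 42*I)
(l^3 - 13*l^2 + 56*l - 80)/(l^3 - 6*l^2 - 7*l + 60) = (l - 4)/(l + 3)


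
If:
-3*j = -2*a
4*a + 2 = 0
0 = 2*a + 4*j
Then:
No Solution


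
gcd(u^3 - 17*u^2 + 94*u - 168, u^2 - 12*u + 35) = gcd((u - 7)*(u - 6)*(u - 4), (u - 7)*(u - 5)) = u - 7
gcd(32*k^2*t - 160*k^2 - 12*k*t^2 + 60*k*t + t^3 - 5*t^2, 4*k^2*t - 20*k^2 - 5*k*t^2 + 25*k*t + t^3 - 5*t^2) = -4*k*t + 20*k + t^2 - 5*t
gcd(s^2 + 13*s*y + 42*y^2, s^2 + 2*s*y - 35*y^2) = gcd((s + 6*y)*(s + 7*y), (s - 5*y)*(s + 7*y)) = s + 7*y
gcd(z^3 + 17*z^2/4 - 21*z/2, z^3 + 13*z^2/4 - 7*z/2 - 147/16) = z - 7/4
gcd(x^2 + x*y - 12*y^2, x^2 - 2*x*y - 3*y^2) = x - 3*y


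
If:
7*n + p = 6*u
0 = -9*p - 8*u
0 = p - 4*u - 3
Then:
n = -93/154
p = 6/11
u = -27/44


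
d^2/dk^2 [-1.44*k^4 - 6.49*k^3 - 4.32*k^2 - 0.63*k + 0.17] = -17.28*k^2 - 38.94*k - 8.64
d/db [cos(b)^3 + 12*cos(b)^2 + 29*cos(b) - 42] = (3*sin(b)^2 - 24*cos(b) - 32)*sin(b)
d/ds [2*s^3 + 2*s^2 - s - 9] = 6*s^2 + 4*s - 1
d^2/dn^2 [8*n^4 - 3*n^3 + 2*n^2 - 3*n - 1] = 96*n^2 - 18*n + 4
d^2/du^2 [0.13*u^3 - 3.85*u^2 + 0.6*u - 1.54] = 0.78*u - 7.7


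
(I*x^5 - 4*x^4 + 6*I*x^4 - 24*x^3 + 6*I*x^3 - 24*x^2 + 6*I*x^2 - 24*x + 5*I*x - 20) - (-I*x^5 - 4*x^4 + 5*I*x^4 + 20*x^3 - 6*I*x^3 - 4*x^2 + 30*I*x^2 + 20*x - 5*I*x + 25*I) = 2*I*x^5 + I*x^4 - 44*x^3 + 12*I*x^3 - 20*x^2 - 24*I*x^2 - 44*x + 10*I*x - 20 - 25*I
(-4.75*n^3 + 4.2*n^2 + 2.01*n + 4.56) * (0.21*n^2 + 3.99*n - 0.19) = -0.9975*n^5 - 18.0705*n^4 + 18.0826*n^3 + 8.1795*n^2 + 17.8125*n - 0.8664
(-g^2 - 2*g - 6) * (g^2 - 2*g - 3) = -g^4 + g^2 + 18*g + 18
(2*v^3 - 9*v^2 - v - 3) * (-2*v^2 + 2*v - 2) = -4*v^5 + 22*v^4 - 20*v^3 + 22*v^2 - 4*v + 6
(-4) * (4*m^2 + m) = -16*m^2 - 4*m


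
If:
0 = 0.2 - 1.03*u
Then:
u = 0.19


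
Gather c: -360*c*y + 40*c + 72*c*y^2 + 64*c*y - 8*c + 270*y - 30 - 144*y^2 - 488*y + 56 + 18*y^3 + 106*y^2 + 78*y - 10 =c*(72*y^2 - 296*y + 32) + 18*y^3 - 38*y^2 - 140*y + 16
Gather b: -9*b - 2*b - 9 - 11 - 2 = -11*b - 22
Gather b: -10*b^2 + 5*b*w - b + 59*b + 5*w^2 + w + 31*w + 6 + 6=-10*b^2 + b*(5*w + 58) + 5*w^2 + 32*w + 12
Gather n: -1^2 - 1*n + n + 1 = 0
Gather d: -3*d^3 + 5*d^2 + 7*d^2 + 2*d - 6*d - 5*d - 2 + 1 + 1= -3*d^3 + 12*d^2 - 9*d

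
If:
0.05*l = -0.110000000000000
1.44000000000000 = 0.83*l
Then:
No Solution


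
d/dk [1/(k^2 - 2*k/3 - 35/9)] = 54*(1 - 3*k)/(-9*k^2 + 6*k + 35)^2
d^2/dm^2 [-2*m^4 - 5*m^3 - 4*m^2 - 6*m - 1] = -24*m^2 - 30*m - 8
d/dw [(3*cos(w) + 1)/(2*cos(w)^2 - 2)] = (3*cos(w)^2 + 2*cos(w) + 3)/(2*sin(w)^3)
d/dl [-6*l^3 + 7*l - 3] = 7 - 18*l^2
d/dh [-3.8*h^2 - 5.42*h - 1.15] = -7.6*h - 5.42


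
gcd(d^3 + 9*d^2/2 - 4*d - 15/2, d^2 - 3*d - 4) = d + 1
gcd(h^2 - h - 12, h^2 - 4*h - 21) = h + 3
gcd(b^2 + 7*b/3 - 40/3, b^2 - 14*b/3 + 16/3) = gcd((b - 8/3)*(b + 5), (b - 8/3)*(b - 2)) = b - 8/3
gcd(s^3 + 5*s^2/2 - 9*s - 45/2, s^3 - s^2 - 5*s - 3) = s - 3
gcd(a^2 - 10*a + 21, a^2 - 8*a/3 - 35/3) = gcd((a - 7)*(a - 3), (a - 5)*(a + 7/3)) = 1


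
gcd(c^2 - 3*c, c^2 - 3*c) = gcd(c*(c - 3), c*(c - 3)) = c^2 - 3*c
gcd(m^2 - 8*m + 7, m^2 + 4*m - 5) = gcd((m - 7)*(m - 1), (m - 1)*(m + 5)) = m - 1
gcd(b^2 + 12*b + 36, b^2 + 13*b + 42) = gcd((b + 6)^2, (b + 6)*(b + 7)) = b + 6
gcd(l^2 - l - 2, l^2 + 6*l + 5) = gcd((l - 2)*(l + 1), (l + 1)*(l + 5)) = l + 1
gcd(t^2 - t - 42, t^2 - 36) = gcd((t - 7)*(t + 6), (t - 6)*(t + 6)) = t + 6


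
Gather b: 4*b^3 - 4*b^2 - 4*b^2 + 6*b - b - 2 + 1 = 4*b^3 - 8*b^2 + 5*b - 1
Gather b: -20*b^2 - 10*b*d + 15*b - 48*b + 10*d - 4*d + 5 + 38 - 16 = -20*b^2 + b*(-10*d - 33) + 6*d + 27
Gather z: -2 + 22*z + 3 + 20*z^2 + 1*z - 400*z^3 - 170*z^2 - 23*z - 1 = -400*z^3 - 150*z^2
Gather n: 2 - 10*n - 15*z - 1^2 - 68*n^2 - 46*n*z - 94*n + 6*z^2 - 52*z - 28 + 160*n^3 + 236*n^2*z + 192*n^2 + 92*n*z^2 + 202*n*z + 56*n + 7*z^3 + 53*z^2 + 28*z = 160*n^3 + n^2*(236*z + 124) + n*(92*z^2 + 156*z - 48) + 7*z^3 + 59*z^2 - 39*z - 27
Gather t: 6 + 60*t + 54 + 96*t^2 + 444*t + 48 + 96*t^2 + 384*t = 192*t^2 + 888*t + 108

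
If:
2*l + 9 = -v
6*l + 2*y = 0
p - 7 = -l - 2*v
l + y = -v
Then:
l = -9/4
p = 73/4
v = -9/2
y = 27/4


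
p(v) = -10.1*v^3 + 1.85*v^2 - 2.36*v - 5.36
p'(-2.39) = -184.28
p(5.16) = -1355.90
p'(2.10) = -128.21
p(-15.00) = 34533.79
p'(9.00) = -2423.36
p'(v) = -30.3*v^2 + 3.7*v - 2.36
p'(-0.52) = -12.48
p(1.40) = -32.75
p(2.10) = -95.69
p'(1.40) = -56.57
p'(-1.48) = -74.21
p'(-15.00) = -6875.36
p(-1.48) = 34.93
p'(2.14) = -133.20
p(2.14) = -100.92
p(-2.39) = 148.73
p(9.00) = -7239.65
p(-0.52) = -2.21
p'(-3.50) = -386.48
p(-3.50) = 458.60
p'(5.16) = -790.02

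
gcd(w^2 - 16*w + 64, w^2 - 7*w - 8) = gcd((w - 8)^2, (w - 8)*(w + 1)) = w - 8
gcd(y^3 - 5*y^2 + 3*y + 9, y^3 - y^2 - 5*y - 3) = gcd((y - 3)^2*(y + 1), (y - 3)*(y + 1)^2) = y^2 - 2*y - 3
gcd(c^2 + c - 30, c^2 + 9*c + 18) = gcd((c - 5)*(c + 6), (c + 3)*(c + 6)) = c + 6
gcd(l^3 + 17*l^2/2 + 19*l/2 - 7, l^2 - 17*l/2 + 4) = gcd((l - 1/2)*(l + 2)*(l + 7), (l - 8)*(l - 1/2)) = l - 1/2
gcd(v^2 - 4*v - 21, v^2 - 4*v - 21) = v^2 - 4*v - 21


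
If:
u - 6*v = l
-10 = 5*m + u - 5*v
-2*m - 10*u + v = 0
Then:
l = 5/12 - 293*v/48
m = 49*v/48 - 25/12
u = 5/12 - 5*v/48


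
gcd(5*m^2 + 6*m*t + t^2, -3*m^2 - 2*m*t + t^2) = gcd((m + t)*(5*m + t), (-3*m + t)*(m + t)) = m + t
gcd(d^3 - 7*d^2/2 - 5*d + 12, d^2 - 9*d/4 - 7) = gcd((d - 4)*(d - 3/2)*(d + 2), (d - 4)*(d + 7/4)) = d - 4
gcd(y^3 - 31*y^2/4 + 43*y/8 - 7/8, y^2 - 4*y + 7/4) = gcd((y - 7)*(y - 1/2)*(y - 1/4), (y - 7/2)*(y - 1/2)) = y - 1/2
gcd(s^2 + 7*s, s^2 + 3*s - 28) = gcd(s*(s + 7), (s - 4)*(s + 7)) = s + 7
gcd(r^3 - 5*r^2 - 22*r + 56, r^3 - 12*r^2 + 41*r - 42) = r^2 - 9*r + 14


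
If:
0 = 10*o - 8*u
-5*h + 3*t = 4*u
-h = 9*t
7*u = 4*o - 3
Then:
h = 45/76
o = -12/19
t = -5/76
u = -15/19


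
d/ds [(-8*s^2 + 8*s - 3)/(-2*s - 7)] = 2*(8*s^2 + 56*s - 31)/(4*s^2 + 28*s + 49)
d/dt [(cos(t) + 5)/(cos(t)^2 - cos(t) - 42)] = (cos(t)^2 + 10*cos(t) + 37)*sin(t)/(sin(t)^2 + cos(t) + 41)^2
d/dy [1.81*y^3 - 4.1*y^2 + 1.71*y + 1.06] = 5.43*y^2 - 8.2*y + 1.71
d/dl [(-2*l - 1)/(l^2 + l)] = (-2*l*(l + 1) + (2*l + 1)^2)/(l^2*(l + 1)^2)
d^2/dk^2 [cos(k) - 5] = -cos(k)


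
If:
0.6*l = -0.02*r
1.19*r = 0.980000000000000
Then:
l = -0.03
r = 0.82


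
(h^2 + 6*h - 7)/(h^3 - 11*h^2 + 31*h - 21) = (h + 7)/(h^2 - 10*h + 21)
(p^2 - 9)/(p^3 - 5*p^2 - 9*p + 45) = 1/(p - 5)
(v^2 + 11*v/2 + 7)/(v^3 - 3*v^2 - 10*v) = (v + 7/2)/(v*(v - 5))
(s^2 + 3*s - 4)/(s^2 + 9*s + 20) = (s - 1)/(s + 5)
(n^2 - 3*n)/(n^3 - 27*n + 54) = n/(n^2 + 3*n - 18)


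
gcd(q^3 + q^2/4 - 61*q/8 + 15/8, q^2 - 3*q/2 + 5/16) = q - 1/4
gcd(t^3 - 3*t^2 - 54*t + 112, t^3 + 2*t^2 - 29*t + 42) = t^2 + 5*t - 14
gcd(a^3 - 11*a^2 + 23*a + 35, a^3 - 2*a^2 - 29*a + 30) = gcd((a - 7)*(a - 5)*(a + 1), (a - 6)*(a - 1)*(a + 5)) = 1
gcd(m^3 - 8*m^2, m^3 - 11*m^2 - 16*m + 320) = m - 8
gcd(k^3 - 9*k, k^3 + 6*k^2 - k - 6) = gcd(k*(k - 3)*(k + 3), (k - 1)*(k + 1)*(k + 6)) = 1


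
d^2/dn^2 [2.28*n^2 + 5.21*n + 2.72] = 4.56000000000000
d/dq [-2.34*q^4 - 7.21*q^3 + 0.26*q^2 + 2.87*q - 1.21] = -9.36*q^3 - 21.63*q^2 + 0.52*q + 2.87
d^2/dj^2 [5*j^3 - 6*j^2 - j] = 30*j - 12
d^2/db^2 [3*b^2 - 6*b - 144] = 6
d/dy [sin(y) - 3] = cos(y)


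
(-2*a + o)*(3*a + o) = -6*a^2 + a*o + o^2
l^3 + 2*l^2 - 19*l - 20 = (l - 4)*(l + 1)*(l + 5)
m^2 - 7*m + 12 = (m - 4)*(m - 3)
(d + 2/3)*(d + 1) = d^2 + 5*d/3 + 2/3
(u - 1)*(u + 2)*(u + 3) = u^3 + 4*u^2 + u - 6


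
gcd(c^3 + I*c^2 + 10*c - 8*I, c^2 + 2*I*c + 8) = c^2 + 2*I*c + 8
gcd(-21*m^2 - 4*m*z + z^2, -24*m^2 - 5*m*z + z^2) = 3*m + z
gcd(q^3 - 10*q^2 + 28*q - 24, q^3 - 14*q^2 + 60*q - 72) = q^2 - 8*q + 12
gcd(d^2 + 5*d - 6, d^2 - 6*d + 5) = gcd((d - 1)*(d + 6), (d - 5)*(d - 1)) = d - 1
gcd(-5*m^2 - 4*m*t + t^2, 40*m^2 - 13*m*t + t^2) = -5*m + t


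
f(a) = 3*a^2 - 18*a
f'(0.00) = -18.00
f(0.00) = 0.00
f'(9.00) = 36.00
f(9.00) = 81.00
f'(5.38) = 14.28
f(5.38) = -10.01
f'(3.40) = 2.40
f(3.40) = -26.52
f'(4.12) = 6.72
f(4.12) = -23.24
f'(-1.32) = -25.92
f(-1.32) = 28.99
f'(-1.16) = -24.96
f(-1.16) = 24.92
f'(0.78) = -13.32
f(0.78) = -12.21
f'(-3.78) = -40.68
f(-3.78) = 110.91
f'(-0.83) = -22.98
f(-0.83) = 17.01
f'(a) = 6*a - 18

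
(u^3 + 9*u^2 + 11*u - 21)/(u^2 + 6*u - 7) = u + 3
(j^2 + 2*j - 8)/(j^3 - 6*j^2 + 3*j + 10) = (j + 4)/(j^2 - 4*j - 5)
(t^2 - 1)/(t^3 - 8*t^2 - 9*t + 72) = (t^2 - 1)/(t^3 - 8*t^2 - 9*t + 72)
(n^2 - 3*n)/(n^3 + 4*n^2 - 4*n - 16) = n*(n - 3)/(n^3 + 4*n^2 - 4*n - 16)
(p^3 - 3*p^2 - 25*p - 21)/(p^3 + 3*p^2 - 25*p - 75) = (p^2 - 6*p - 7)/(p^2 - 25)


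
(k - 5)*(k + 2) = k^2 - 3*k - 10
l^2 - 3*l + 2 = (l - 2)*(l - 1)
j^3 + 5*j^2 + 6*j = j*(j + 2)*(j + 3)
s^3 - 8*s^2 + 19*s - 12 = (s - 4)*(s - 3)*(s - 1)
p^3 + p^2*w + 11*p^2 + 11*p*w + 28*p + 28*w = (p + 4)*(p + 7)*(p + w)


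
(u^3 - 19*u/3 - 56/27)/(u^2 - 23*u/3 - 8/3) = (u^2 - u/3 - 56/9)/(u - 8)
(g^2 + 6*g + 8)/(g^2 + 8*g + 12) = (g + 4)/(g + 6)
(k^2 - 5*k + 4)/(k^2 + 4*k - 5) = (k - 4)/(k + 5)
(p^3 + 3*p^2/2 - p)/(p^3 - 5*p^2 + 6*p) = (p^2 + 3*p/2 - 1)/(p^2 - 5*p + 6)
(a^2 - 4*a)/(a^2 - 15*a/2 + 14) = 2*a/(2*a - 7)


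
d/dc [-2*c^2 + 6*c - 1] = 6 - 4*c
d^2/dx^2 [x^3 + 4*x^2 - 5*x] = 6*x + 8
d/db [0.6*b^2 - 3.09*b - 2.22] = 1.2*b - 3.09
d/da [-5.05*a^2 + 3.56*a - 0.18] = 3.56 - 10.1*a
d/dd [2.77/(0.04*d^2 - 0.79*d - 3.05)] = (2.1883 - 0.2216*d)/(-0.04*d^2 + 0.79*d + 3.05)^2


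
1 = 1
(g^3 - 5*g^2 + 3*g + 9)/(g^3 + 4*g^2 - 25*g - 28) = (g^2 - 6*g + 9)/(g^2 + 3*g - 28)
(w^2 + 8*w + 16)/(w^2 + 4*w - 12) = (w^2 + 8*w + 16)/(w^2 + 4*w - 12)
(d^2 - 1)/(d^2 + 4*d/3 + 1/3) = 3*(d - 1)/(3*d + 1)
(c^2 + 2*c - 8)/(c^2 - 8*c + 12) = (c + 4)/(c - 6)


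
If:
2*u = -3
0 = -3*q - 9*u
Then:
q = 9/2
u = -3/2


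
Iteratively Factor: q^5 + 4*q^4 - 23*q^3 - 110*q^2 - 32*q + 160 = (q - 1)*(q^4 + 5*q^3 - 18*q^2 - 128*q - 160) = (q - 1)*(q + 2)*(q^3 + 3*q^2 - 24*q - 80) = (q - 1)*(q + 2)*(q + 4)*(q^2 - q - 20) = (q - 1)*(q + 2)*(q + 4)^2*(q - 5)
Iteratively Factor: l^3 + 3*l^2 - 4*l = (l + 4)*(l^2 - l) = (l - 1)*(l + 4)*(l)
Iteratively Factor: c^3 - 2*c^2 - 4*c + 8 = (c - 2)*(c^2 - 4) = (c - 2)^2*(c + 2)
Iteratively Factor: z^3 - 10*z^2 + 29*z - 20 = (z - 1)*(z^2 - 9*z + 20) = (z - 4)*(z - 1)*(z - 5)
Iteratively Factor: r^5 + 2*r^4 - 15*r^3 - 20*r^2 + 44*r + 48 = (r - 3)*(r^4 + 5*r^3 - 20*r - 16) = (r - 3)*(r + 4)*(r^3 + r^2 - 4*r - 4) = (r - 3)*(r - 2)*(r + 4)*(r^2 + 3*r + 2) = (r - 3)*(r - 2)*(r + 1)*(r + 4)*(r + 2)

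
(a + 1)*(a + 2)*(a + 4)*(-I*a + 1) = -I*a^4 + a^3 - 7*I*a^3 + 7*a^2 - 14*I*a^2 + 14*a - 8*I*a + 8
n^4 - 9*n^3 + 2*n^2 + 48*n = n*(n - 8)*(n - 3)*(n + 2)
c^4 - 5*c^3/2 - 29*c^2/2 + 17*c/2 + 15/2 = (c - 5)*(c - 1)*(c + 1/2)*(c + 3)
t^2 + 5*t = t*(t + 5)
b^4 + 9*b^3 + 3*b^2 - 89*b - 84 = (b - 3)*(b + 1)*(b + 4)*(b + 7)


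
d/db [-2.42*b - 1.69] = -2.42000000000000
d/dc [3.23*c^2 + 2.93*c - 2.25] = 6.46*c + 2.93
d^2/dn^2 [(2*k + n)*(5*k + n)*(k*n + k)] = 2*k*(7*k + 3*n + 1)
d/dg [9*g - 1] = 9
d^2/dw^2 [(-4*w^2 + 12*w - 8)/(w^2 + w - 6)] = 32/(w^3 + 9*w^2 + 27*w + 27)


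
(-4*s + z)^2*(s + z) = 16*s^3 + 8*s^2*z - 7*s*z^2 + z^3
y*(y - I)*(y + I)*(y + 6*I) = y^4 + 6*I*y^3 + y^2 + 6*I*y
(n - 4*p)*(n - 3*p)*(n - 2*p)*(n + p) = n^4 - 8*n^3*p + 17*n^2*p^2 + 2*n*p^3 - 24*p^4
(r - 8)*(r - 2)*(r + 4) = r^3 - 6*r^2 - 24*r + 64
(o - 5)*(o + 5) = o^2 - 25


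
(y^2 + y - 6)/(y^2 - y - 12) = (y - 2)/(y - 4)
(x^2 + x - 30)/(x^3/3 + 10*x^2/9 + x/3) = 9*(x^2 + x - 30)/(x*(3*x^2 + 10*x + 3))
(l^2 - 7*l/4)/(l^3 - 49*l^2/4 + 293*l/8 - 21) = 2*l*(4*l - 7)/(8*l^3 - 98*l^2 + 293*l - 168)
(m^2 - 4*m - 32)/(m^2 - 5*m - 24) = (m + 4)/(m + 3)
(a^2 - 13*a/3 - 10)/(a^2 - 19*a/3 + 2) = (3*a + 5)/(3*a - 1)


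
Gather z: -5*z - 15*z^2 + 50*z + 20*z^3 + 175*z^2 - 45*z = 20*z^3 + 160*z^2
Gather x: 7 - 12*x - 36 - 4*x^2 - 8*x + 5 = -4*x^2 - 20*x - 24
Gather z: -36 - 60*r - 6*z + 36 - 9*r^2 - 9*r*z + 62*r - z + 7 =-9*r^2 + 2*r + z*(-9*r - 7) + 7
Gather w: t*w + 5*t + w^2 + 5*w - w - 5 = 5*t + w^2 + w*(t + 4) - 5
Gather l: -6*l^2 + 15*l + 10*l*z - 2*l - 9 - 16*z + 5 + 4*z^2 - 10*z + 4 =-6*l^2 + l*(10*z + 13) + 4*z^2 - 26*z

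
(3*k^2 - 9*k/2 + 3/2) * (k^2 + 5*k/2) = 3*k^4 + 3*k^3 - 39*k^2/4 + 15*k/4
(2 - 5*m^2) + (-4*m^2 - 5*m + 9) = -9*m^2 - 5*m + 11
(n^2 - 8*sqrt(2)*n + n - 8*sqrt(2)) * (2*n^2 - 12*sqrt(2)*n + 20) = 2*n^4 - 28*sqrt(2)*n^3 + 2*n^3 - 28*sqrt(2)*n^2 + 212*n^2 - 160*sqrt(2)*n + 212*n - 160*sqrt(2)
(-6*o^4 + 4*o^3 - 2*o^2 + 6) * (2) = -12*o^4 + 8*o^3 - 4*o^2 + 12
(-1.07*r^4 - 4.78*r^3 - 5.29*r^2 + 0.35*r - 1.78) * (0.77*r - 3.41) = -0.8239*r^5 - 0.0318999999999998*r^4 + 12.2265*r^3 + 18.3084*r^2 - 2.5641*r + 6.0698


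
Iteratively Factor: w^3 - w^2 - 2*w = (w + 1)*(w^2 - 2*w) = w*(w + 1)*(w - 2)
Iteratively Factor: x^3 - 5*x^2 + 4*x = (x - 1)*(x^2 - 4*x) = (x - 4)*(x - 1)*(x)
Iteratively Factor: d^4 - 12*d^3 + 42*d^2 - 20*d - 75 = (d - 5)*(d^3 - 7*d^2 + 7*d + 15) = (d - 5)^2*(d^2 - 2*d - 3) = (d - 5)^2*(d + 1)*(d - 3)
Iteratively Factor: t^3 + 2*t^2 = (t)*(t^2 + 2*t) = t*(t + 2)*(t)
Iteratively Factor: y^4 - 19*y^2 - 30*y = (y + 3)*(y^3 - 3*y^2 - 10*y) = (y - 5)*(y + 3)*(y^2 + 2*y) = (y - 5)*(y + 2)*(y + 3)*(y)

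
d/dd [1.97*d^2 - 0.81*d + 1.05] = 3.94*d - 0.81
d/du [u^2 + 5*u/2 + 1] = 2*u + 5/2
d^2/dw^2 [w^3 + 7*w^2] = 6*w + 14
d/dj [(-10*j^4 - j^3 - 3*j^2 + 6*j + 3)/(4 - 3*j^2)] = (60*j^5 + 3*j^4 - 160*j^3 + 6*j^2 - 6*j + 24)/(9*j^4 - 24*j^2 + 16)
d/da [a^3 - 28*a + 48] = 3*a^2 - 28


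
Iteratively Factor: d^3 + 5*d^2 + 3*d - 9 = (d + 3)*(d^2 + 2*d - 3) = (d + 3)^2*(d - 1)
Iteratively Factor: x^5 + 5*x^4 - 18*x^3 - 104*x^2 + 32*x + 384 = (x - 2)*(x^4 + 7*x^3 - 4*x^2 - 112*x - 192) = (x - 2)*(x + 4)*(x^3 + 3*x^2 - 16*x - 48) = (x - 2)*(x + 4)^2*(x^2 - x - 12) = (x - 4)*(x - 2)*(x + 4)^2*(x + 3)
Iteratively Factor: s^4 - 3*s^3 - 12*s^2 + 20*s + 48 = (s - 4)*(s^3 + s^2 - 8*s - 12) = (s - 4)*(s + 2)*(s^2 - s - 6) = (s - 4)*(s + 2)^2*(s - 3)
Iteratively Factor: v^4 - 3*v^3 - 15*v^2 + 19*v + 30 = (v + 3)*(v^3 - 6*v^2 + 3*v + 10) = (v + 1)*(v + 3)*(v^2 - 7*v + 10) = (v - 5)*(v + 1)*(v + 3)*(v - 2)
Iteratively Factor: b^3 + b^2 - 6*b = (b)*(b^2 + b - 6) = b*(b + 3)*(b - 2)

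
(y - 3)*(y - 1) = y^2 - 4*y + 3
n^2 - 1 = (n - 1)*(n + 1)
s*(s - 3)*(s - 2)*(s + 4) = s^4 - s^3 - 14*s^2 + 24*s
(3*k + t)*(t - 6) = 3*k*t - 18*k + t^2 - 6*t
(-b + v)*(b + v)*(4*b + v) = -4*b^3 - b^2*v + 4*b*v^2 + v^3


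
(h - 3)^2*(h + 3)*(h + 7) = h^4 + 4*h^3 - 30*h^2 - 36*h + 189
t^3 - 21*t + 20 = (t - 4)*(t - 1)*(t + 5)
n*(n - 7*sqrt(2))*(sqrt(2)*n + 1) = sqrt(2)*n^3 - 13*n^2 - 7*sqrt(2)*n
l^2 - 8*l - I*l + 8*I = (l - 8)*(l - I)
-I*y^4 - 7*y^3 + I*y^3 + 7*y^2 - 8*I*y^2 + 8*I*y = y*(y - 8*I)*(y + I)*(-I*y + I)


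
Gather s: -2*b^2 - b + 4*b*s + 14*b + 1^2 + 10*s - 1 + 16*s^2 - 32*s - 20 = -2*b^2 + 13*b + 16*s^2 + s*(4*b - 22) - 20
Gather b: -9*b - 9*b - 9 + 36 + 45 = 72 - 18*b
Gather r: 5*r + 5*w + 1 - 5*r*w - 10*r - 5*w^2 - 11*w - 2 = r*(-5*w - 5) - 5*w^2 - 6*w - 1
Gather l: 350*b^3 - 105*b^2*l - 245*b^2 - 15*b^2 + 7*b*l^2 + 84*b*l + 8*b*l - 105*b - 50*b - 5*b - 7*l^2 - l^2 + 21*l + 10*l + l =350*b^3 - 260*b^2 - 160*b + l^2*(7*b - 8) + l*(-105*b^2 + 92*b + 32)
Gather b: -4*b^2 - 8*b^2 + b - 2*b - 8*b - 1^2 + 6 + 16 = -12*b^2 - 9*b + 21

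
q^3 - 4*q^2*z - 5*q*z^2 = q*(q - 5*z)*(q + z)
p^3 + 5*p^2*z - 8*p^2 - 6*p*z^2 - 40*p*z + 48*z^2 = (p - 8)*(p - z)*(p + 6*z)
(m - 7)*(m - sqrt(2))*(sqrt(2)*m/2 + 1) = sqrt(2)*m^3/2 - 7*sqrt(2)*m^2/2 - sqrt(2)*m + 7*sqrt(2)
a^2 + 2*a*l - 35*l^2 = (a - 5*l)*(a + 7*l)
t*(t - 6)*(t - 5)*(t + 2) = t^4 - 9*t^3 + 8*t^2 + 60*t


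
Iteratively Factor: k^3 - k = (k - 1)*(k^2 + k) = (k - 1)*(k + 1)*(k)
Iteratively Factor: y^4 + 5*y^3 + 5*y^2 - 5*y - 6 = (y + 2)*(y^3 + 3*y^2 - y - 3) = (y + 1)*(y + 2)*(y^2 + 2*y - 3) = (y - 1)*(y + 1)*(y + 2)*(y + 3)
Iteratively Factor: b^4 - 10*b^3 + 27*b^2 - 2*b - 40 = (b - 2)*(b^3 - 8*b^2 + 11*b + 20) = (b - 5)*(b - 2)*(b^2 - 3*b - 4) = (b - 5)*(b - 2)*(b + 1)*(b - 4)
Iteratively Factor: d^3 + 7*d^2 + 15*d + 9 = (d + 3)*(d^2 + 4*d + 3) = (d + 3)^2*(d + 1)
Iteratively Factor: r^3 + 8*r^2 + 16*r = (r)*(r^2 + 8*r + 16) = r*(r + 4)*(r + 4)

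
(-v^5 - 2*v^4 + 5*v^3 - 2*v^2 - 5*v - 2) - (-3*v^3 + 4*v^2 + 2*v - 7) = -v^5 - 2*v^4 + 8*v^3 - 6*v^2 - 7*v + 5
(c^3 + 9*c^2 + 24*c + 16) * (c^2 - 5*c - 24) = c^5 + 4*c^4 - 45*c^3 - 320*c^2 - 656*c - 384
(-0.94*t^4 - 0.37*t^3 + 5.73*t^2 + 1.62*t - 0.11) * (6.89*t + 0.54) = -6.4766*t^5 - 3.0569*t^4 + 39.2799*t^3 + 14.256*t^2 + 0.1169*t - 0.0594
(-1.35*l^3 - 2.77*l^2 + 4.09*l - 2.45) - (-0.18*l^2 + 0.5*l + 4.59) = -1.35*l^3 - 2.59*l^2 + 3.59*l - 7.04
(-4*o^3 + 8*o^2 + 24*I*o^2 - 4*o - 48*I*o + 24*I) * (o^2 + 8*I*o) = -4*o^5 + 8*o^4 - 8*I*o^4 - 196*o^3 + 16*I*o^3 + 384*o^2 - 8*I*o^2 - 192*o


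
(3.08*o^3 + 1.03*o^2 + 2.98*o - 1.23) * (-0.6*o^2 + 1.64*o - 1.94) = -1.848*o^5 + 4.4332*o^4 - 6.074*o^3 + 3.627*o^2 - 7.7984*o + 2.3862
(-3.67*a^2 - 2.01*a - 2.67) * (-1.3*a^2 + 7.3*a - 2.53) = 4.771*a^4 - 24.178*a^3 - 1.9169*a^2 - 14.4057*a + 6.7551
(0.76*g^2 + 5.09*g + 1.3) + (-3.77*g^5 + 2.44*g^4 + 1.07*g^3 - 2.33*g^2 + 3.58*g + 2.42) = -3.77*g^5 + 2.44*g^4 + 1.07*g^3 - 1.57*g^2 + 8.67*g + 3.72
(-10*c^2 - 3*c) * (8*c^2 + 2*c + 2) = -80*c^4 - 44*c^3 - 26*c^2 - 6*c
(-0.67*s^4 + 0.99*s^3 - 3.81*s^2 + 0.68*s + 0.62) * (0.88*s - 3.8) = -0.5896*s^5 + 3.4172*s^4 - 7.1148*s^3 + 15.0764*s^2 - 2.0384*s - 2.356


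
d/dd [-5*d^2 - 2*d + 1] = -10*d - 2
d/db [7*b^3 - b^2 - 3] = b*(21*b - 2)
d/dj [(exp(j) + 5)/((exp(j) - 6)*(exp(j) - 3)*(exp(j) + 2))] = 2*(-exp(3*j) - 4*exp(2*j) + 35*exp(j) + 18)*exp(j)/(exp(6*j) - 14*exp(5*j) + 49*exp(4*j) + 72*exp(3*j) - 504*exp(2*j) + 1296)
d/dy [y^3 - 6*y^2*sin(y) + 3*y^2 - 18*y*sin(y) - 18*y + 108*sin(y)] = -6*y^2*cos(y) + 3*y^2 - 12*y*sin(y) - 18*y*cos(y) + 6*y - 18*sin(y) + 108*cos(y) - 18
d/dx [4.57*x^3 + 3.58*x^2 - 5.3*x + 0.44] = 13.71*x^2 + 7.16*x - 5.3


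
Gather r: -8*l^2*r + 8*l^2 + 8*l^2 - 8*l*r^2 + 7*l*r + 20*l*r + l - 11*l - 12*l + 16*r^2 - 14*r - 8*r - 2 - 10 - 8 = 16*l^2 - 22*l + r^2*(16 - 8*l) + r*(-8*l^2 + 27*l - 22) - 20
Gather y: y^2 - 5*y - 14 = y^2 - 5*y - 14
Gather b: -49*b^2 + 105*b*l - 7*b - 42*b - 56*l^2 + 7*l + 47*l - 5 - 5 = -49*b^2 + b*(105*l - 49) - 56*l^2 + 54*l - 10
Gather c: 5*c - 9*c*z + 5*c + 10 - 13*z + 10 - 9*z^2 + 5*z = c*(10 - 9*z) - 9*z^2 - 8*z + 20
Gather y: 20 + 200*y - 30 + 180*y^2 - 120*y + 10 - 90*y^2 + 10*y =90*y^2 + 90*y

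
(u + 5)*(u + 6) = u^2 + 11*u + 30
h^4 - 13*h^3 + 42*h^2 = h^2*(h - 7)*(h - 6)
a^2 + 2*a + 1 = (a + 1)^2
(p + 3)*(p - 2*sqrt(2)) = p^2 - 2*sqrt(2)*p + 3*p - 6*sqrt(2)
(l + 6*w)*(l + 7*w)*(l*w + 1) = l^3*w + 13*l^2*w^2 + l^2 + 42*l*w^3 + 13*l*w + 42*w^2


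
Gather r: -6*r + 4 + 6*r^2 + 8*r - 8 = 6*r^2 + 2*r - 4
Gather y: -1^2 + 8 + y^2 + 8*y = y^2 + 8*y + 7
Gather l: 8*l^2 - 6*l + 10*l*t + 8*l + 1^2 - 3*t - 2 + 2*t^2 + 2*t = 8*l^2 + l*(10*t + 2) + 2*t^2 - t - 1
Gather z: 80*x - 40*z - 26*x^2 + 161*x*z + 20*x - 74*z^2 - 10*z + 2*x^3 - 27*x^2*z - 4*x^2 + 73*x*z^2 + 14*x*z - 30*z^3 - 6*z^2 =2*x^3 - 30*x^2 + 100*x - 30*z^3 + z^2*(73*x - 80) + z*(-27*x^2 + 175*x - 50)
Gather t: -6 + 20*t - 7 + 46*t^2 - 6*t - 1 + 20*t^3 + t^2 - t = 20*t^3 + 47*t^2 + 13*t - 14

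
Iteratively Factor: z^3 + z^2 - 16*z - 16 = (z + 1)*(z^2 - 16) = (z + 1)*(z + 4)*(z - 4)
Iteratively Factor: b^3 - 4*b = (b - 2)*(b^2 + 2*b) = (b - 2)*(b + 2)*(b)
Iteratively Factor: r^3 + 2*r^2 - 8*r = (r + 4)*(r^2 - 2*r) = (r - 2)*(r + 4)*(r)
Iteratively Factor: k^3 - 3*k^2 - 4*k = (k - 4)*(k^2 + k) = (k - 4)*(k + 1)*(k)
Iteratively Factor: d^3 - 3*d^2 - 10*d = (d + 2)*(d^2 - 5*d) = (d - 5)*(d + 2)*(d)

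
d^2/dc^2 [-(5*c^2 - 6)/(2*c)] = 6/c^3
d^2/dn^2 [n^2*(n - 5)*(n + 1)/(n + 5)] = 2*(3*n^4 + 36*n^3 + 90*n^2 - 300*n - 125)/(n^3 + 15*n^2 + 75*n + 125)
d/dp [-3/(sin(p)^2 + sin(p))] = 3*(2/tan(p) + cos(p)/sin(p)^2)/(sin(p) + 1)^2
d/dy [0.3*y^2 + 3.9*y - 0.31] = 0.6*y + 3.9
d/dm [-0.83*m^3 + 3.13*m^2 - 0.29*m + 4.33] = -2.49*m^2 + 6.26*m - 0.29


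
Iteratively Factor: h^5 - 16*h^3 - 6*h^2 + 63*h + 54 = (h + 2)*(h^4 - 2*h^3 - 12*h^2 + 18*h + 27) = (h - 3)*(h + 2)*(h^3 + h^2 - 9*h - 9) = (h - 3)^2*(h + 2)*(h^2 + 4*h + 3) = (h - 3)^2*(h + 1)*(h + 2)*(h + 3)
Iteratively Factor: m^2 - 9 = (m - 3)*(m + 3)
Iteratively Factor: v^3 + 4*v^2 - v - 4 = (v + 4)*(v^2 - 1) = (v - 1)*(v + 4)*(v + 1)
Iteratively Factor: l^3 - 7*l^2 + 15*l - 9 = (l - 3)*(l^2 - 4*l + 3) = (l - 3)*(l - 1)*(l - 3)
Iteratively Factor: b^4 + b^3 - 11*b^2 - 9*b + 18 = (b + 2)*(b^3 - b^2 - 9*b + 9) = (b - 3)*(b + 2)*(b^2 + 2*b - 3) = (b - 3)*(b - 1)*(b + 2)*(b + 3)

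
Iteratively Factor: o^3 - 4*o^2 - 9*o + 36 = (o + 3)*(o^2 - 7*o + 12) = (o - 4)*(o + 3)*(o - 3)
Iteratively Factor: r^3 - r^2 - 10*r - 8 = (r + 2)*(r^2 - 3*r - 4) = (r + 1)*(r + 2)*(r - 4)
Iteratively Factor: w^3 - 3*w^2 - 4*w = (w - 4)*(w^2 + w) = w*(w - 4)*(w + 1)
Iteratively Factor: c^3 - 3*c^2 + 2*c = (c - 1)*(c^2 - 2*c) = (c - 2)*(c - 1)*(c)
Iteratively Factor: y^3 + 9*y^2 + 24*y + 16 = (y + 4)*(y^2 + 5*y + 4) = (y + 4)^2*(y + 1)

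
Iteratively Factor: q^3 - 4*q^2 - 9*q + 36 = (q - 4)*(q^2 - 9) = (q - 4)*(q - 3)*(q + 3)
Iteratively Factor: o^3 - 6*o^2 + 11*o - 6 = (o - 2)*(o^2 - 4*o + 3) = (o - 3)*(o - 2)*(o - 1)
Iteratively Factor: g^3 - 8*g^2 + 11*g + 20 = (g - 5)*(g^2 - 3*g - 4) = (g - 5)*(g - 4)*(g + 1)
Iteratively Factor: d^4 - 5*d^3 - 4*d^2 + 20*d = (d)*(d^3 - 5*d^2 - 4*d + 20) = d*(d + 2)*(d^2 - 7*d + 10) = d*(d - 5)*(d + 2)*(d - 2)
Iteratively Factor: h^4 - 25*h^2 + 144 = (h - 4)*(h^3 + 4*h^2 - 9*h - 36) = (h - 4)*(h + 3)*(h^2 + h - 12) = (h - 4)*(h + 3)*(h + 4)*(h - 3)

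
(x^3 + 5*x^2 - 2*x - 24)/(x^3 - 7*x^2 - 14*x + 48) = (x + 4)/(x - 8)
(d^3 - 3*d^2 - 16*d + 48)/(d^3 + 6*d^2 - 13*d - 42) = (d^2 - 16)/(d^2 + 9*d + 14)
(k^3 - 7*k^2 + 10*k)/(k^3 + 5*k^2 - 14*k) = (k - 5)/(k + 7)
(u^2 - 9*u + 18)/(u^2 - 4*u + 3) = (u - 6)/(u - 1)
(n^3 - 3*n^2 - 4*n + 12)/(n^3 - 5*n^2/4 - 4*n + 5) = 4*(n - 3)/(4*n - 5)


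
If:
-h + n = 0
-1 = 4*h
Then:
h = -1/4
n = -1/4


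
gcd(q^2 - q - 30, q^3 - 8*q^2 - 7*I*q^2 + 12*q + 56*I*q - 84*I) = q - 6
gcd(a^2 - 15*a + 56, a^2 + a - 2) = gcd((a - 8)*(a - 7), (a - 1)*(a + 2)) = 1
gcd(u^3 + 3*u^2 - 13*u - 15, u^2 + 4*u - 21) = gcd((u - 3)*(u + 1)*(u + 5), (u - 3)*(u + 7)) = u - 3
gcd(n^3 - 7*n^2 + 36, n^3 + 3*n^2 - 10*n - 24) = n^2 - n - 6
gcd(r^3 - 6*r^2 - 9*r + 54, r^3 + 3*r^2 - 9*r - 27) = r^2 - 9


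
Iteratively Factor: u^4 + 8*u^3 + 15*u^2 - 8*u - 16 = (u + 4)*(u^3 + 4*u^2 - u - 4) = (u + 1)*(u + 4)*(u^2 + 3*u - 4) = (u - 1)*(u + 1)*(u + 4)*(u + 4)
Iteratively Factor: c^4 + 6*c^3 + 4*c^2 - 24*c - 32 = (c + 2)*(c^3 + 4*c^2 - 4*c - 16) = (c + 2)^2*(c^2 + 2*c - 8) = (c - 2)*(c + 2)^2*(c + 4)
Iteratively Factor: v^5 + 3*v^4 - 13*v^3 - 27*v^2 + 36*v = (v + 3)*(v^4 - 13*v^2 + 12*v) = (v - 1)*(v + 3)*(v^3 + v^2 - 12*v) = (v - 1)*(v + 3)*(v + 4)*(v^2 - 3*v) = v*(v - 1)*(v + 3)*(v + 4)*(v - 3)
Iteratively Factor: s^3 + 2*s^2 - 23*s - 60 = (s + 3)*(s^2 - s - 20) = (s + 3)*(s + 4)*(s - 5)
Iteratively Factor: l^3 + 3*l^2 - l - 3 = (l + 1)*(l^2 + 2*l - 3) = (l - 1)*(l + 1)*(l + 3)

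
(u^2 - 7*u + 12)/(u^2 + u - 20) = (u - 3)/(u + 5)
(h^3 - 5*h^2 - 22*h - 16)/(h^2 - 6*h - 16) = h + 1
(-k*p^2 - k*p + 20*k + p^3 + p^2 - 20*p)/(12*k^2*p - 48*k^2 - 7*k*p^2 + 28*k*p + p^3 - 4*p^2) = (-k*p - 5*k + p^2 + 5*p)/(12*k^2 - 7*k*p + p^2)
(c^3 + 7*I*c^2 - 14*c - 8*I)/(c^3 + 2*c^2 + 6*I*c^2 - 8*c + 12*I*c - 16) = (c + I)/(c + 2)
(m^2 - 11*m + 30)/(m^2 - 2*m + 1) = (m^2 - 11*m + 30)/(m^2 - 2*m + 1)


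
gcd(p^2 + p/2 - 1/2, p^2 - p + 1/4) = p - 1/2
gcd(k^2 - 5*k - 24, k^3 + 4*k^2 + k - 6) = k + 3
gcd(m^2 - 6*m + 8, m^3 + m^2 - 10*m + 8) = m - 2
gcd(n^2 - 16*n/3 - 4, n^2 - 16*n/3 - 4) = n^2 - 16*n/3 - 4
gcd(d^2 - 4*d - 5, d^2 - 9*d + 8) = 1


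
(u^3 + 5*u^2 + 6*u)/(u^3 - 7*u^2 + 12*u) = (u^2 + 5*u + 6)/(u^2 - 7*u + 12)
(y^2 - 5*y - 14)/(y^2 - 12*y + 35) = (y + 2)/(y - 5)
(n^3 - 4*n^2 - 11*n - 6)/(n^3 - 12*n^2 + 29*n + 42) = (n + 1)/(n - 7)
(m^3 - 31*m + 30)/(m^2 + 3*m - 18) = (m^2 - 6*m + 5)/(m - 3)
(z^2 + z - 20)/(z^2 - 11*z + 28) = (z + 5)/(z - 7)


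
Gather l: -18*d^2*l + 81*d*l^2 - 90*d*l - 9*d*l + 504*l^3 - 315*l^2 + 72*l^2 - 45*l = 504*l^3 + l^2*(81*d - 243) + l*(-18*d^2 - 99*d - 45)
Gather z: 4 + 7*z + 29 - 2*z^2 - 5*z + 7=-2*z^2 + 2*z + 40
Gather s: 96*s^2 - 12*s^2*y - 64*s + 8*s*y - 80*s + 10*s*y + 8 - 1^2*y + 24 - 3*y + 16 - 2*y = s^2*(96 - 12*y) + s*(18*y - 144) - 6*y + 48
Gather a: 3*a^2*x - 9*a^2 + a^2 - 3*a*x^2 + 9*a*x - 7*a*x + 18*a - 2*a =a^2*(3*x - 8) + a*(-3*x^2 + 2*x + 16)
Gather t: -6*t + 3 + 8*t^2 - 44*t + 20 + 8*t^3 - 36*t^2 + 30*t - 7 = 8*t^3 - 28*t^2 - 20*t + 16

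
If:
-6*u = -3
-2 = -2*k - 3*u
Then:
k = 1/4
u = 1/2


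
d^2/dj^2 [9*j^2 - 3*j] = 18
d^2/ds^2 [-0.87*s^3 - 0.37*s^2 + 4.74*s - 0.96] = -5.22*s - 0.74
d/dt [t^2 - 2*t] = 2*t - 2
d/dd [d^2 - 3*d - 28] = 2*d - 3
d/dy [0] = 0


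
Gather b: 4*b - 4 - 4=4*b - 8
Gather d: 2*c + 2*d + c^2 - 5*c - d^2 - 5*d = c^2 - 3*c - d^2 - 3*d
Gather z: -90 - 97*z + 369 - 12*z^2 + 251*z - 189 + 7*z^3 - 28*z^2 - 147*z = 7*z^3 - 40*z^2 + 7*z + 90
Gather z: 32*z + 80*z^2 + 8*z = 80*z^2 + 40*z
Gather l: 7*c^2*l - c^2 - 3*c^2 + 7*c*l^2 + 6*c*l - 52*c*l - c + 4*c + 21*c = -4*c^2 + 7*c*l^2 + 24*c + l*(7*c^2 - 46*c)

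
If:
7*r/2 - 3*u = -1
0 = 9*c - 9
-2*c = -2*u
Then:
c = 1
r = 4/7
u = 1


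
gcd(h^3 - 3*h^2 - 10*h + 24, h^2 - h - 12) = h^2 - h - 12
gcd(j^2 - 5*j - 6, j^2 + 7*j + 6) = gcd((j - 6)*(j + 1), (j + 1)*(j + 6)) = j + 1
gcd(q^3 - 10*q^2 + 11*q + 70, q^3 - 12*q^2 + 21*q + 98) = q^2 - 5*q - 14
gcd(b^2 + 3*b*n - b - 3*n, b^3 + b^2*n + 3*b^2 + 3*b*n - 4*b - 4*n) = b - 1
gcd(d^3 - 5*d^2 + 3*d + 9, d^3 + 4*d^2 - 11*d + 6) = 1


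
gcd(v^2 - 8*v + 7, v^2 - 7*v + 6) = v - 1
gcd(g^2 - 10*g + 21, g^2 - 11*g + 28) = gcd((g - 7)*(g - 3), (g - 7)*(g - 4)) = g - 7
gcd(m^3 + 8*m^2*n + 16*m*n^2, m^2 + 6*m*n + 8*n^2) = m + 4*n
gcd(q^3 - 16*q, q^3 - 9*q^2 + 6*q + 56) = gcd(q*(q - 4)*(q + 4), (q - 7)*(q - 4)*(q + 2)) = q - 4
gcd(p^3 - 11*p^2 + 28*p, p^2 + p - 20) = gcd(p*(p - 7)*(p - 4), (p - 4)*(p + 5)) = p - 4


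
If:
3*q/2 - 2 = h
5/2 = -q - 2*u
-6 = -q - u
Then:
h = 79/4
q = 29/2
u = -17/2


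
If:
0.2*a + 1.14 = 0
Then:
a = -5.70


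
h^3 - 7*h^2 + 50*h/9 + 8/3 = (h - 6)*(h - 4/3)*(h + 1/3)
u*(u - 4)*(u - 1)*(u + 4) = u^4 - u^3 - 16*u^2 + 16*u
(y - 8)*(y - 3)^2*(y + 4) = y^4 - 10*y^3 + y^2 + 156*y - 288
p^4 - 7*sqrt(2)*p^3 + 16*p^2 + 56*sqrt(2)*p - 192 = (p - 4*sqrt(2))*(p - 3*sqrt(2))*(p - 2*sqrt(2))*(p + 2*sqrt(2))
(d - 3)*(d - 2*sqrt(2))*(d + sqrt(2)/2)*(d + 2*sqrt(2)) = d^4 - 3*d^3 + sqrt(2)*d^3/2 - 8*d^2 - 3*sqrt(2)*d^2/2 - 4*sqrt(2)*d + 24*d + 12*sqrt(2)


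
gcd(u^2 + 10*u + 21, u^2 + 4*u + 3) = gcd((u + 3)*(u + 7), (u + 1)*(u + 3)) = u + 3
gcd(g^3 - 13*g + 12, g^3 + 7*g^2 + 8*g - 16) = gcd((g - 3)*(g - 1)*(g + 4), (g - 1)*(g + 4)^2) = g^2 + 3*g - 4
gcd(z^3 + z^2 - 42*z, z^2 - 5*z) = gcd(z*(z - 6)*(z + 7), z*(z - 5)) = z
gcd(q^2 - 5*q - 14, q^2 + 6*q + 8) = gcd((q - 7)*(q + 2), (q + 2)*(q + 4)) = q + 2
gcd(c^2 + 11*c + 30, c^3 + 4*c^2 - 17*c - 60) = c + 5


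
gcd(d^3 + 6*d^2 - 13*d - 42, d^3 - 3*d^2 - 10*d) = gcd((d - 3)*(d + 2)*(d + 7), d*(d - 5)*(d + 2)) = d + 2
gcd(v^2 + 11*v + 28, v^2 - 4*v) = 1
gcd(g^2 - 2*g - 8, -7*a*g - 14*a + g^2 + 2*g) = g + 2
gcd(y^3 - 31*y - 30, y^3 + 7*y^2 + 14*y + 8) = y + 1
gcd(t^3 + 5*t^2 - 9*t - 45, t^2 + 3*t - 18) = t - 3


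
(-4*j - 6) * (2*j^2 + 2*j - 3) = -8*j^3 - 20*j^2 + 18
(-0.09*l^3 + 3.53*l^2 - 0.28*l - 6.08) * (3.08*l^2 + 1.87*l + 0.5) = -0.2772*l^5 + 10.7041*l^4 + 5.6937*l^3 - 17.485*l^2 - 11.5096*l - 3.04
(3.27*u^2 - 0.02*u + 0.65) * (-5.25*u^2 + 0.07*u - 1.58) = -17.1675*u^4 + 0.3339*u^3 - 8.5805*u^2 + 0.0771*u - 1.027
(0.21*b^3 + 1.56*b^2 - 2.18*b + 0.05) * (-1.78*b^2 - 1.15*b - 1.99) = -0.3738*b^5 - 3.0183*b^4 + 1.6685*b^3 - 0.6864*b^2 + 4.2807*b - 0.0995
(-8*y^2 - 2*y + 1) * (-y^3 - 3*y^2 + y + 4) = 8*y^5 + 26*y^4 - 3*y^3 - 37*y^2 - 7*y + 4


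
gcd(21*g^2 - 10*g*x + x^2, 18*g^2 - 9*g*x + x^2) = -3*g + x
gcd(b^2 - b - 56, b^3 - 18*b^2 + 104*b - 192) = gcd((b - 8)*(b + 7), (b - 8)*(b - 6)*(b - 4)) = b - 8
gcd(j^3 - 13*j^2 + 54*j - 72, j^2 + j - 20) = j - 4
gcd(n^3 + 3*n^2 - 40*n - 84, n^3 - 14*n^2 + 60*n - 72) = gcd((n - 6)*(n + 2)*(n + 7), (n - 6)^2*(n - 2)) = n - 6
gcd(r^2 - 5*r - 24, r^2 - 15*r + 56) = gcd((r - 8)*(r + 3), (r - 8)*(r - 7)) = r - 8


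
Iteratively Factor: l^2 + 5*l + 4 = (l + 1)*(l + 4)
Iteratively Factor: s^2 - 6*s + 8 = (s - 2)*(s - 4)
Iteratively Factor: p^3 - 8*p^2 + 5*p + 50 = (p + 2)*(p^2 - 10*p + 25) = (p - 5)*(p + 2)*(p - 5)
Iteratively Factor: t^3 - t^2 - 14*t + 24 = (t - 3)*(t^2 + 2*t - 8) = (t - 3)*(t - 2)*(t + 4)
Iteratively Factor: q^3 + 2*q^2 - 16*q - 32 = (q + 4)*(q^2 - 2*q - 8) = (q + 2)*(q + 4)*(q - 4)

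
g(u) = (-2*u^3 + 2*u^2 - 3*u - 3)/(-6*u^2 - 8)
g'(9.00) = 0.33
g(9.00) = 2.68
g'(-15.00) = 0.33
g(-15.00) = -5.33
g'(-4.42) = 0.35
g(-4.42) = -1.77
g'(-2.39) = 0.42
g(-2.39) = -1.01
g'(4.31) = 0.31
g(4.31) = 1.16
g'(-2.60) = 0.40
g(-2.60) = -1.10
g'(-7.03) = 0.34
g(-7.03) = -2.67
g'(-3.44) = 0.37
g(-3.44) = -1.42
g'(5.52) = 0.32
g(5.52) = 1.55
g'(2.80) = 0.27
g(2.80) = 0.72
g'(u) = 12*u*(-2*u^3 + 2*u^2 - 3*u - 3)/(-6*u^2 - 8)^2 + (-6*u^2 + 4*u - 3)/(-6*u^2 - 8) = (6*u^4 + 15*u^2 - 34*u + 12)/(2*(9*u^4 + 24*u^2 + 16))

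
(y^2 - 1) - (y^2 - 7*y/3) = 7*y/3 - 1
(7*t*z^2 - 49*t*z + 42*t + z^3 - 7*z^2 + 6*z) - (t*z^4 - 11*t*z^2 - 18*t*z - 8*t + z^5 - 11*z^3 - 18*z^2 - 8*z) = -t*z^4 + 18*t*z^2 - 31*t*z + 50*t - z^5 + 12*z^3 + 11*z^2 + 14*z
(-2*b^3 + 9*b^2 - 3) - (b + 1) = -2*b^3 + 9*b^2 - b - 4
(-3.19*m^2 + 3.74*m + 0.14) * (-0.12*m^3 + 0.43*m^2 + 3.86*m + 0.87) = 0.3828*m^5 - 1.8205*m^4 - 10.722*m^3 + 11.7213*m^2 + 3.7942*m + 0.1218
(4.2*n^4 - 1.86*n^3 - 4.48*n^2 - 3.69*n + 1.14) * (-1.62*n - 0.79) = -6.804*n^5 - 0.3048*n^4 + 8.727*n^3 + 9.517*n^2 + 1.0683*n - 0.9006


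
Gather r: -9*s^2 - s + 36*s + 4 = -9*s^2 + 35*s + 4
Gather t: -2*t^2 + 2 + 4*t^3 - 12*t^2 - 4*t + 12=4*t^3 - 14*t^2 - 4*t + 14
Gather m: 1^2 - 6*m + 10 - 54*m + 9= 20 - 60*m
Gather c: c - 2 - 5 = c - 7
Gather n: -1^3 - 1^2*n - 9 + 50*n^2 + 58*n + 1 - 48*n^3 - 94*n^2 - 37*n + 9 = -48*n^3 - 44*n^2 + 20*n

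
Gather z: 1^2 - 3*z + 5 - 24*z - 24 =-27*z - 18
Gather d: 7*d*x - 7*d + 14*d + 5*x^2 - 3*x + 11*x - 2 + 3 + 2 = d*(7*x + 7) + 5*x^2 + 8*x + 3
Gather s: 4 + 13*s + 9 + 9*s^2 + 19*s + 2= 9*s^2 + 32*s + 15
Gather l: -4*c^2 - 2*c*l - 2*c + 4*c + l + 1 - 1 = -4*c^2 + 2*c + l*(1 - 2*c)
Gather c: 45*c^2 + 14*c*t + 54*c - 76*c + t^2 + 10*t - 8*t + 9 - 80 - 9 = 45*c^2 + c*(14*t - 22) + t^2 + 2*t - 80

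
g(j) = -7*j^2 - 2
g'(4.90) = -68.60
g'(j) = -14*j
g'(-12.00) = 168.00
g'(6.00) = -84.00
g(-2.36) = -40.99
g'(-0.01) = 0.14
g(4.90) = -170.07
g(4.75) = -159.94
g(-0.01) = -2.00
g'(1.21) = -16.94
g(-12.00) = -1010.00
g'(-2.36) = 33.04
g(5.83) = -239.92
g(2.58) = -48.59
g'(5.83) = -81.62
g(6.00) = -254.00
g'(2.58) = -36.12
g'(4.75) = -66.50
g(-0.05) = -2.02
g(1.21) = -12.25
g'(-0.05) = 0.70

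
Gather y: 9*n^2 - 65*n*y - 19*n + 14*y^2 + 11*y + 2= 9*n^2 - 19*n + 14*y^2 + y*(11 - 65*n) + 2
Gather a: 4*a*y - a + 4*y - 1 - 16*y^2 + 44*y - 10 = a*(4*y - 1) - 16*y^2 + 48*y - 11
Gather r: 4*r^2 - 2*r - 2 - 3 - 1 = 4*r^2 - 2*r - 6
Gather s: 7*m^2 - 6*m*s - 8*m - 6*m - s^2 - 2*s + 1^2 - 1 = 7*m^2 - 14*m - s^2 + s*(-6*m - 2)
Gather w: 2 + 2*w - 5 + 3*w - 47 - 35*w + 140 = 90 - 30*w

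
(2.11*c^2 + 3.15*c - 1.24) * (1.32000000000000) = 2.7852*c^2 + 4.158*c - 1.6368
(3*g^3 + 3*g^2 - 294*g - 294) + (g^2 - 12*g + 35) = 3*g^3 + 4*g^2 - 306*g - 259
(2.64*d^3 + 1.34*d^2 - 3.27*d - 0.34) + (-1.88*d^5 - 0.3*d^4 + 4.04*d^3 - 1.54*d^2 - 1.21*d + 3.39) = -1.88*d^5 - 0.3*d^4 + 6.68*d^3 - 0.2*d^2 - 4.48*d + 3.05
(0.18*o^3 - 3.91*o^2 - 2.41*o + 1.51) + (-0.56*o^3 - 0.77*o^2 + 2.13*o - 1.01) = -0.38*o^3 - 4.68*o^2 - 0.28*o + 0.5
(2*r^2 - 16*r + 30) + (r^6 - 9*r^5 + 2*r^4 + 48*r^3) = r^6 - 9*r^5 + 2*r^4 + 48*r^3 + 2*r^2 - 16*r + 30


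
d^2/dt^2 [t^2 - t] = 2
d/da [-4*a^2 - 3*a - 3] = -8*a - 3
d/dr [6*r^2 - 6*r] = 12*r - 6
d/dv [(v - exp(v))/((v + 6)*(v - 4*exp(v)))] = ((1 - exp(v))*(v + 6)*(v - 4*exp(v)) + (-v + exp(v))*(v - 4*exp(v)) + (v + 6)*(v - exp(v))*(4*exp(v) - 1))/((v + 6)^2*(v - 4*exp(v))^2)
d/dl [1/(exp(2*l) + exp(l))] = (-2*exp(l) - 1)*exp(-l)/(exp(l) + 1)^2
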